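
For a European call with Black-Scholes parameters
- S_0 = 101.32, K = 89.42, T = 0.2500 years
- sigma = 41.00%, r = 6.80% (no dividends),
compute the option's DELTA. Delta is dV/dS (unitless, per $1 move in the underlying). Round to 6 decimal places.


Answer: Delta = 0.786661

Derivation:
d1 = 0.7948875821; d2 = 0.5898875821
phi(d1) = 0.2908749971; exp(-qT) = 1.0000000000; exp(-rT) = 0.9831436846
N(d1) = 0.7866605508
Delta = exp(-qT) * N(d1) = 1.0000000000 * 0.7866605508 = 0.786661


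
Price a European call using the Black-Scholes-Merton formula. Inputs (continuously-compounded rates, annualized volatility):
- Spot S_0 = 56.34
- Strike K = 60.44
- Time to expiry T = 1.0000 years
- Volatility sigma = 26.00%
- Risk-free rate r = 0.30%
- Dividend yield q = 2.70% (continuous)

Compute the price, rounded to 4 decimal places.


d1 = (ln(S/K) + (r - q + 0.5*sigma^2) * T) / (sigma * sqrt(T)) = -0.23248606
d2 = d1 - sigma * sqrt(T) = -0.49248606
exp(-rT) = 0.99700450; exp(-qT) = 0.97336124
C = S_0 * exp(-qT) * N(d1) - K * exp(-rT) * N(d2)
N(d1) = 0.40808026; N(d2) = 0.31118789
C = 56.3400 * 0.97336124 * 0.40808026 - 60.4400 * 0.99700450 * 0.31118789 = 3.6269

Answer: Price = 3.6269


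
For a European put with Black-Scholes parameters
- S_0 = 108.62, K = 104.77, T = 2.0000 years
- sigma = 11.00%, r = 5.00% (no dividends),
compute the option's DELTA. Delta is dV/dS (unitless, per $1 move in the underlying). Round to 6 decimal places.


Answer: Delta = -0.170399

Derivation:
d1 = 0.9525890649; d2 = 0.7970255730
phi(d1) = 0.2534340883; exp(-qT) = 1.0000000000; exp(-rT) = 0.9048374180
N(-d1) = 0.1703991599
Delta = -exp(-qT) * N(-d1) = -1.0000000000 * 0.1703991599 = -0.170399


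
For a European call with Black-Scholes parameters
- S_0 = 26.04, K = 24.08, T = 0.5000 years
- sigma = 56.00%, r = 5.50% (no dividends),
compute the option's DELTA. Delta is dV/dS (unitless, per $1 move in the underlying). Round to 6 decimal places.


Answer: Delta = 0.679054

Derivation:
d1 = 0.4650545257; d2 = 0.0690747282
phi(d1) = 0.3580522372; exp(-qT) = 1.0000000000; exp(-rT) = 0.9728746826
N(d1) = 0.6790537950
Delta = exp(-qT) * N(d1) = 1.0000000000 * 0.6790537950 = 0.679054


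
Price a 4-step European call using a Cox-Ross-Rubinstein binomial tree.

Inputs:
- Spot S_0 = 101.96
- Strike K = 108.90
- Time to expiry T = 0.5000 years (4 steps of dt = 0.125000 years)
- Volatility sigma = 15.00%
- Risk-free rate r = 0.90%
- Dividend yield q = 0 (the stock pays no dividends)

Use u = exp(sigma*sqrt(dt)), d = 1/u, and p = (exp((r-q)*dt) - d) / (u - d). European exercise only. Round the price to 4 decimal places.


Answer: Price = V(0,0) = 2.1453

Derivation:
dt = T/N = 0.125000
u = exp(sigma*sqrt(dt)) = 1.054464; d = 1/u = 0.948349
p = (exp((r-q)*dt) - d) / (u - d) = 0.497352
Discount per step: exp(-r*dt) = 0.998876
Stock lattice S(k, i) with i counting down-moves:
  k=0: S(0,0) = 101.9600
  k=1: S(1,0) = 107.5132; S(1,1) = 96.6936
  k=2: S(2,0) = 113.3688; S(2,1) = 101.9600; S(2,2) = 91.6993
  k=3: S(3,0) = 119.5434; S(3,1) = 107.5132; S(3,2) = 96.6936; S(3,3) = 86.9629
  k=4: S(4,0) = 126.0543; S(4,1) = 113.3688; S(4,2) = 101.9600; S(4,3) = 91.6993; S(4,4) = 82.4712
Terminal payoffs V(N, i) = max(S_T - K, 0):
  V(4,0) = 17.154281; V(4,1) = 4.468843; V(4,2) = 0.000000; V(4,3) = 0.000000; V(4,4) = 0.000000
Backward induction: V(k, i) = exp(-r*dt) * [p * V(k+1, i) + (1-p) * V(k+1, i+1)].
  V(3,0) = exp(-r*dt) * [p*17.154281 + (1-p)*4.468843] = 10.765858
  V(3,1) = exp(-r*dt) * [p*4.468843 + (1-p)*0.000000] = 2.220091
  V(3,2) = exp(-r*dt) * [p*0.000000 + (1-p)*0.000000] = 0.000000
  V(3,3) = exp(-r*dt) * [p*0.000000 + (1-p)*0.000000] = 0.000000
  V(2,0) = exp(-r*dt) * [p*10.765858 + (1-p)*2.220091] = 6.463074
  V(2,1) = exp(-r*dt) * [p*2.220091 + (1-p)*0.000000] = 1.102926
  V(2,2) = exp(-r*dt) * [p*0.000000 + (1-p)*0.000000] = 0.000000
  V(1,0) = exp(-r*dt) * [p*6.463074 + (1-p)*1.102926] = 3.764571
  V(1,1) = exp(-r*dt) * [p*1.102926 + (1-p)*0.000000] = 0.547926
  V(0,0) = exp(-r*dt) * [p*3.764571 + (1-p)*0.547926] = 2.145318


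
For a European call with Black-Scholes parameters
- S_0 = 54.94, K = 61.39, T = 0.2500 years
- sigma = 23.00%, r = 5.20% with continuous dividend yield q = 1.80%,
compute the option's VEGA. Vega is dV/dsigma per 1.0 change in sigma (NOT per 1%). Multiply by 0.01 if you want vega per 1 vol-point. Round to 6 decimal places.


d1 = -0.8338502154; d2 = -0.9488502154
phi(d1) = 0.2817904346; exp(-qT) = 0.9955101098; exp(-rT) = 0.9870841350
Vega = S * exp(-qT) * phi(d1) * sqrt(T) = 54.9400 * 0.9955101098 * 0.2817904346 * 0.5000000000 = 7.706028

Answer: Vega = 7.706028


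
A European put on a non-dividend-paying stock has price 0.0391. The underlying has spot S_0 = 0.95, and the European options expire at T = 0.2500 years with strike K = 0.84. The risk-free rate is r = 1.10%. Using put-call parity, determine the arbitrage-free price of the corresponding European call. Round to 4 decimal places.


Answer: Call price = 0.1514

Derivation:
Put-call parity: C - P = S_0 * exp(-qT) - K * exp(-rT).
S_0 * exp(-qT) = 0.9500 * 1.00000000 = 0.95000000
K * exp(-rT) = 0.8400 * 0.99725378 = 0.83769317
C = P + S*exp(-qT) - K*exp(-rT)
C = 0.0391 + 0.95000000 - 0.83769317 = 0.1514


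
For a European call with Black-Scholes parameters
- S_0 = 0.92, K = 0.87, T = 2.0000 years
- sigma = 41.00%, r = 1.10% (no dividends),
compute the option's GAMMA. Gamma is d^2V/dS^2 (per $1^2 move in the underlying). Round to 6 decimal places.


d1 = 0.4242303663; d2 = -0.1555971943
phi(d1) = 0.3646110044; exp(-qT) = 1.0000000000; exp(-rT) = 0.9782402351
Gamma = exp(-qT) * phi(d1) / (S * sigma * sqrt(T)) = 1.0000000000 * 0.3646110044 / (0.9200 * 0.4100 * 1.4142135624) = 0.683507

Answer: Gamma = 0.683507


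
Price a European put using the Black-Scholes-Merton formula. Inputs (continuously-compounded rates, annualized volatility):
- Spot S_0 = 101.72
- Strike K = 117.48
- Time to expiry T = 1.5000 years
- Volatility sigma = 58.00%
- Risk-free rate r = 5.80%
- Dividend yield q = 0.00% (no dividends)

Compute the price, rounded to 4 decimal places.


Answer: Price = 32.1356

Derivation:
d1 = (ln(S/K) + (r - q + 0.5*sigma^2) * T) / (sigma * sqrt(T)) = 0.27487193
d2 = d1 - sigma * sqrt(T) = -0.43548009
exp(-rT) = 0.91667710; exp(-qT) = 1.00000000
P = K * exp(-rT) * N(-d2) - S_0 * exp(-qT) * N(-d1)
N(-d1) = 0.39170732; N(-d2) = 0.66839301
P = 117.4800 * 0.91667710 * 0.66839301 - 101.7200 * 1.00000000 * 0.39170732 = 32.1356


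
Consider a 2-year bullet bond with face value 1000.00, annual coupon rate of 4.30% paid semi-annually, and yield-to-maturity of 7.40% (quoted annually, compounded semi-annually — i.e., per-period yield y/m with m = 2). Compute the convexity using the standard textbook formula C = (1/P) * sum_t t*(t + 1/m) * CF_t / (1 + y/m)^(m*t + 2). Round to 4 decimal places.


Coupon per period c = face * coupon_rate / m = 21.500000
Periods per year m = 2; per-period yield y/m = 0.037000
Number of cashflows N = 4
Cashflows (t years, CF_t, discount factor 1/(1+y/m)^(m*t), PV):
  t = 0.5000: CF_t = 21.500000, DF = 0.964320, PV = 20.732883
  t = 1.0000: CF_t = 21.500000, DF = 0.929913, PV = 19.993137
  t = 1.5000: CF_t = 21.500000, DF = 0.896734, PV = 19.279785
  t = 2.0000: CF_t = 1021.500000, DF = 0.864739, PV = 883.330742
Price P = sum_t PV_t = 943.336548
Convexity numerator sum_t t*(t + 1/m) * CF_t / (1+y/m)^(m*t + 2):
  t = 0.5000: term = 9.639893
  t = 1.0000: term = 27.887828
  t = 1.5000: term = 53.785589
  t = 2.0000: term = 4107.105294
Convexity = (1/P) * sum = 4198.418604 / 943.336548 = 4.450605

Answer: Convexity = 4.4506


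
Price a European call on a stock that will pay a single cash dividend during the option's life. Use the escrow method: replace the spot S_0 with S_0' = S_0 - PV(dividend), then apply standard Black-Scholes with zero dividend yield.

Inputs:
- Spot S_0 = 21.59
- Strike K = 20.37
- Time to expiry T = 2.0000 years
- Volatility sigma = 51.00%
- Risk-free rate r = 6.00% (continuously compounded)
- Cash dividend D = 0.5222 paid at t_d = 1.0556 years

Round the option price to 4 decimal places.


PV(D) = D * exp(-r * t_d) = 0.5222 * 0.93862804 = 0.49015156
S_0' = S_0 - PV(D) = 21.5900 - 0.49015156 = 21.09984844
d1 = (ln(S_0'/K) + (r + sigma^2/2)*T) / (sigma*sqrt(T)) = 0.57581040
d2 = d1 - sigma*sqrt(T) = -0.14543852
exp(-rT) = 0.88692044
N(d1) = 0.71762833; N(d2) = 0.44218233
C = S_0' * N(d1) - K * exp(-rT) * N(d2) = 21.09984844 * 0.71762833 - 20.3700 * 0.88692044 * 0.44218233 = 7.1531

Answer: Price = 7.1531


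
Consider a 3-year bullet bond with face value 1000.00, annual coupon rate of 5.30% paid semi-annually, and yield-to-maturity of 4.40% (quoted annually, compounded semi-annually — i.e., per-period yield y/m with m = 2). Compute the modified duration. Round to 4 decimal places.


Coupon per period c = face * coupon_rate / m = 26.500000
Periods per year m = 2; per-period yield y/m = 0.022000
Number of cashflows N = 6
Cashflows (t years, CF_t, discount factor 1/(1+y/m)^(m*t), PV):
  t = 0.5000: CF_t = 26.500000, DF = 0.978474, PV = 25.929550
  t = 1.0000: CF_t = 26.500000, DF = 0.957411, PV = 25.371380
  t = 1.5000: CF_t = 26.500000, DF = 0.936801, PV = 24.825225
  t = 2.0000: CF_t = 26.500000, DF = 0.916635, PV = 24.290826
  t = 2.5000: CF_t = 26.500000, DF = 0.896903, PV = 23.767932
  t = 3.0000: CF_t = 1026.500000, DF = 0.877596, PV = 900.852273
Price P = sum_t PV_t = 1025.037186
First compute Macaulay numerator sum_t t * PV_t:
  t * PV_t at t = 0.5000: 12.964775
  t * PV_t at t = 1.0000: 25.371380
  t * PV_t at t = 1.5000: 37.237837
  t * PV_t at t = 2.0000: 48.581653
  t * PV_t at t = 2.5000: 59.419830
  t * PV_t at t = 3.0000: 2702.556820
Macaulay duration D = 2886.132295 / 1025.037186 = 2.815637
Modified duration = D / (1 + y/m) = 2.815637 / (1 + 0.022000) = 2.755026

Answer: Modified duration = 2.7550


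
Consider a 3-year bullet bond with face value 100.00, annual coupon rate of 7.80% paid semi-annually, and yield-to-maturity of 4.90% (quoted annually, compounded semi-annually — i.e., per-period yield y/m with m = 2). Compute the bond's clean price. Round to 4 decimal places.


Answer: Price = 108.0002

Derivation:
Coupon per period c = face * coupon_rate / m = 3.900000
Periods per year m = 2; per-period yield y/m = 0.024500
Number of cashflows N = 6
Cashflows (t years, CF_t, discount factor 1/(1+y/m)^(m*t), PV):
  t = 0.5000: CF_t = 3.900000, DF = 0.976086, PV = 3.806735
  t = 1.0000: CF_t = 3.900000, DF = 0.952744, PV = 3.715700
  t = 1.5000: CF_t = 3.900000, DF = 0.929960, PV = 3.626843
  t = 2.0000: CF_t = 3.900000, DF = 0.907721, PV = 3.540110
  t = 2.5000: CF_t = 3.900000, DF = 0.886013, PV = 3.455451
  t = 3.0000: CF_t = 103.900000, DF = 0.864825, PV = 89.855315
Price P = sum_t PV_t = 108.000154


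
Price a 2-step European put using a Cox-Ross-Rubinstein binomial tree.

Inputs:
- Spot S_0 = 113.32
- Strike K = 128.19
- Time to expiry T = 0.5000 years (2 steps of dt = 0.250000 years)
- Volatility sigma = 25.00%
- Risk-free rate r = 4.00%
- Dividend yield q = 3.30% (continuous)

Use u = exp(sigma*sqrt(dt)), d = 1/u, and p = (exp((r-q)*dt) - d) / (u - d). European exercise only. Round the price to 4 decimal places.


dt = T/N = 0.250000
u = exp(sigma*sqrt(dt)) = 1.133148; d = 1/u = 0.882497
p = (exp((r-q)*dt) - d) / (u - d) = 0.475779
Discount per step: exp(-r*dt) = 0.990050
Stock lattice S(k, i) with i counting down-moves:
  k=0: S(0,0) = 113.3200
  k=1: S(1,0) = 128.4084; S(1,1) = 100.0045
  k=2: S(2,0) = 145.5058; S(2,1) = 113.3200; S(2,2) = 88.2537
Terminal payoffs V(N, i) = max(K - S_T, 0):
  V(2,0) = 0.000000; V(2,1) = 14.870000; V(2,2) = 39.936295
Backward induction: V(k, i) = exp(-r*dt) * [p * V(k+1, i) + (1-p) * V(k+1, i+1)].
  V(1,0) = exp(-r*dt) * [p*0.000000 + (1-p)*14.870000] = 7.717610
  V(1,1) = exp(-r*dt) * [p*14.870000 + (1-p)*39.936295] = 27.731583
  V(0,0) = exp(-r*dt) * [p*7.717610 + (1-p)*27.731583] = 18.028178

Answer: Price = V(0,0) = 18.0282


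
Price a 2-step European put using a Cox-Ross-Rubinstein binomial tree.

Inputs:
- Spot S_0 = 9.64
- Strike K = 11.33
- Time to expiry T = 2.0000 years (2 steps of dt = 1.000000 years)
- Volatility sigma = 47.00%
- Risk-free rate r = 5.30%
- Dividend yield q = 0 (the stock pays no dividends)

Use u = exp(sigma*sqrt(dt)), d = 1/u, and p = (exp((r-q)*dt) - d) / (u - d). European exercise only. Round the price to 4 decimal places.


Answer: Price = V(0,0) = 2.8795

Derivation:
dt = T/N = 1.000000
u = exp(sigma*sqrt(dt)) = 1.599994; d = 1/u = 0.625002
p = (exp((r-q)*dt) - d) / (u - d) = 0.440442
Discount per step: exp(-r*dt) = 0.948380
Stock lattice S(k, i) with i counting down-moves:
  k=0: S(0,0) = 9.6400
  k=1: S(1,0) = 15.4239; S(1,1) = 6.0250
  k=2: S(2,0) = 24.6782; S(2,1) = 9.6400; S(2,2) = 3.7657
Terminal payoffs V(N, i) = max(K - S_T, 0):
  V(2,0) = 0.000000; V(2,1) = 1.690000; V(2,2) = 7.564348
Backward induction: V(k, i) = exp(-r*dt) * [p * V(k+1, i) + (1-p) * V(k+1, i+1)].
  V(1,0) = exp(-r*dt) * [p*0.000000 + (1-p)*1.690000] = 0.896838
  V(1,1) = exp(-r*dt) * [p*1.690000 + (1-p)*7.564348] = 4.720124
  V(0,0) = exp(-r*dt) * [p*0.896838 + (1-p)*4.720124] = 2.879460


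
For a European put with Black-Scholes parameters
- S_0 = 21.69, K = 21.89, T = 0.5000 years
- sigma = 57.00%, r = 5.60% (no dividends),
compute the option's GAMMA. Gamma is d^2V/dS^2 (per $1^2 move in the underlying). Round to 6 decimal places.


d1 = 0.2482227975; d2 = -0.1548280678
phi(d1) = 0.3868393410; exp(-qT) = 1.0000000000; exp(-rT) = 0.9723883668
Gamma = exp(-qT) * phi(d1) / (S * sigma * sqrt(T)) = 1.0000000000 * 0.3868393410 / (21.6900 * 0.5700 * 0.7071067812) = 0.044250

Answer: Gamma = 0.044250


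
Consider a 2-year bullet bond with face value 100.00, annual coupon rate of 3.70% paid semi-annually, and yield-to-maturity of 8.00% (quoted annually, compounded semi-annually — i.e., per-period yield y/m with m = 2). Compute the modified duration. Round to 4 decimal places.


Coupon per period c = face * coupon_rate / m = 1.850000
Periods per year m = 2; per-period yield y/m = 0.040000
Number of cashflows N = 4
Cashflows (t years, CF_t, discount factor 1/(1+y/m)^(m*t), PV):
  t = 0.5000: CF_t = 1.850000, DF = 0.961538, PV = 1.778846
  t = 1.0000: CF_t = 1.850000, DF = 0.924556, PV = 1.710429
  t = 1.5000: CF_t = 1.850000, DF = 0.888996, PV = 1.644643
  t = 2.0000: CF_t = 101.850000, DF = 0.854804, PV = 87.061807
Price P = sum_t PV_t = 92.195725
First compute Macaulay numerator sum_t t * PV_t:
  t * PV_t at t = 0.5000: 0.889423
  t * PV_t at t = 1.0000: 1.710429
  t * PV_t at t = 1.5000: 2.466965
  t * PV_t at t = 2.0000: 174.123614
Macaulay duration D = 179.190431 / 92.195725 = 1.943587
Modified duration = D / (1 + y/m) = 1.943587 / (1 + 0.040000) = 1.868834

Answer: Modified duration = 1.8688


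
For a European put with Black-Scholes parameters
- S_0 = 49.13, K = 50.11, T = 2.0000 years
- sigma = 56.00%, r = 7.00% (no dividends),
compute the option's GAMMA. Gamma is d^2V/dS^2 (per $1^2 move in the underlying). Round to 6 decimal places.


d1 = 0.5478174139; d2 = -0.2441421810
phi(d1) = 0.3433549619; exp(-qT) = 1.0000000000; exp(-rT) = 0.8693582354
Gamma = exp(-qT) * phi(d1) / (S * sigma * sqrt(T)) = 1.0000000000 * 0.3433549619 / (49.1300 * 0.5600 * 1.4142135624) = 0.008825

Answer: Gamma = 0.008825


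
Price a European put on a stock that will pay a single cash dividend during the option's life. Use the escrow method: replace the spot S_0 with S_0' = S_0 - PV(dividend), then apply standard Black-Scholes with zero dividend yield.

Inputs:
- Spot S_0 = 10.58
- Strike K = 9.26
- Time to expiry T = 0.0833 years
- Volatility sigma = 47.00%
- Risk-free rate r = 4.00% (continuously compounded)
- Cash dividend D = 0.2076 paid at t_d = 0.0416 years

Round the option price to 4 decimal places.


Answer: Price = 0.1429

Derivation:
PV(D) = D * exp(-r * t_d) = 0.2076 * 0.99833738 = 0.20725484
S_0' = S_0 - PV(D) = 10.5800 - 0.20725484 = 10.37274516
d1 = (ln(S_0'/K) + (r + sigma^2/2)*T) / (sigma*sqrt(T)) = 0.92893463
d2 = d1 - sigma*sqrt(T) = 0.79328445
exp(-rT) = 0.99667354
N(-d1) = 0.17646148; N(-d2) = 0.21380606
P = K * exp(-rT) * N(-d2) - S_0' * N(-d1) = 9.2600 * 0.99667354 * 0.21380606 - 10.37274516 * 0.17646148 = 0.1429


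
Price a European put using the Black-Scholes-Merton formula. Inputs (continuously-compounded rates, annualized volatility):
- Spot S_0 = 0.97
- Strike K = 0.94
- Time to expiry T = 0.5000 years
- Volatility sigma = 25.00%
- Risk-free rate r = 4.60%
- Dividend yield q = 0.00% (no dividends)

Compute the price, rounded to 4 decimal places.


Answer: Price = 0.0439

Derivation:
d1 = (ln(S/K) + (r - q + 0.5*sigma^2) * T) / (sigma * sqrt(T)) = 0.39621284
d2 = d1 - sigma * sqrt(T) = 0.21943614
exp(-rT) = 0.97726248; exp(-qT) = 1.00000000
P = K * exp(-rT) * N(-d2) - S_0 * exp(-qT) * N(-d1)
N(-d1) = 0.34597401; N(-d2) = 0.41315516
P = 0.9400 * 0.97726248 * 0.41315516 - 0.9700 * 1.00000000 * 0.34597401 = 0.0439


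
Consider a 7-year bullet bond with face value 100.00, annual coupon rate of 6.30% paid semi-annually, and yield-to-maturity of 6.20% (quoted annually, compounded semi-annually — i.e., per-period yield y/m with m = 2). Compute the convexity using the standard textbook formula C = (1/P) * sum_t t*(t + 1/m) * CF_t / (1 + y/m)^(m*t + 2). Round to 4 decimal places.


Answer: Convexity = 37.9989

Derivation:
Coupon per period c = face * coupon_rate / m = 3.150000
Periods per year m = 2; per-period yield y/m = 0.031000
Number of cashflows N = 14
Cashflows (t years, CF_t, discount factor 1/(1+y/m)^(m*t), PV):
  t = 0.5000: CF_t = 3.150000, DF = 0.969932, PV = 3.055286
  t = 1.0000: CF_t = 3.150000, DF = 0.940768, PV = 2.963420
  t = 1.5000: CF_t = 3.150000, DF = 0.912481, PV = 2.874316
  t = 2.0000: CF_t = 3.150000, DF = 0.885045, PV = 2.787892
  t = 2.5000: CF_t = 3.150000, DF = 0.858434, PV = 2.704066
  t = 3.0000: CF_t = 3.150000, DF = 0.832622, PV = 2.622760
  t = 3.5000: CF_t = 3.150000, DF = 0.807587, PV = 2.543899
  t = 4.0000: CF_t = 3.150000, DF = 0.783305, PV = 2.467409
  t = 4.5000: CF_t = 3.150000, DF = 0.759752, PV = 2.393220
  t = 5.0000: CF_t = 3.150000, DF = 0.736908, PV = 2.321261
  t = 5.5000: CF_t = 3.150000, DF = 0.714751, PV = 2.251465
  t = 6.0000: CF_t = 3.150000, DF = 0.693260, PV = 2.183768
  t = 6.5000: CF_t = 3.150000, DF = 0.672415, PV = 2.118107
  t = 7.0000: CF_t = 103.150000, DF = 0.652197, PV = 67.274103
Price P = sum_t PV_t = 100.560973
Convexity numerator sum_t t*(t + 1/m) * CF_t / (1+y/m)^(m*t + 2):
  t = 0.5000: term = 1.437158
  t = 1.0000: term = 4.181837
  t = 1.5000: term = 8.112197
  t = 2.0000: term = 13.113800
  t = 2.5000: term = 19.079244
  t = 3.0000: term = 25.907800
  t = 3.5000: term = 33.505076
  t = 4.0000: term = 41.782691
  t = 4.5000: term = 50.657967
  t = 5.0000: term = 60.053630
  t = 5.5000: term = 69.897533
  t = 6.0000: term = 80.122381
  t = 6.5000: term = 90.665481
  t = 7.0000: term = 3322.690511
Convexity = (1/P) * sum = 3821.207305 / 100.560973 = 37.998909


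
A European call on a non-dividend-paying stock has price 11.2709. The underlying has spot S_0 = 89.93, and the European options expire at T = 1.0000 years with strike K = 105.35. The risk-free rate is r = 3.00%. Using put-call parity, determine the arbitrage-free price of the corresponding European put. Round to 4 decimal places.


Answer: Put price = 23.5773

Derivation:
Put-call parity: C - P = S_0 * exp(-qT) - K * exp(-rT).
S_0 * exp(-qT) = 89.9300 * 1.00000000 = 89.93000000
K * exp(-rT) = 105.3500 * 0.97044553 = 102.23643696
P = C - S*exp(-qT) + K*exp(-rT)
P = 11.2709 - 89.93000000 + 102.23643696 = 23.5773


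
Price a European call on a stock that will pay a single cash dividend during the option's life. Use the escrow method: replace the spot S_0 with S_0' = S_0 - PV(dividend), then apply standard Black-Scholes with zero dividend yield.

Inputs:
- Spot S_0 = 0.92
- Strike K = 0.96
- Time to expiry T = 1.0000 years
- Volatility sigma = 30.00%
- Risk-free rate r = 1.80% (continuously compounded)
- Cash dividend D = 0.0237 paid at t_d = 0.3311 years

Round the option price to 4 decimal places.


PV(D) = D * exp(-r * t_d) = 0.0237 * 0.99405792 = 0.02355917
S_0' = S_0 - PV(D) = 0.9200 - 0.02355917 = 0.89644083
d1 = (ln(S_0'/K) + (r + sigma^2/2)*T) / (sigma*sqrt(T)) = -0.01833666
d2 = d1 - sigma*sqrt(T) = -0.31833666
exp(-rT) = 0.98216103
N(d1) = 0.49268514; N(d2) = 0.37511479
C = S_0' * N(d1) - K * exp(-rT) * N(d2) = 0.89644083 * 0.49268514 - 0.9600 * 0.98216103 * 0.37511479 = 0.0880

Answer: Price = 0.0880


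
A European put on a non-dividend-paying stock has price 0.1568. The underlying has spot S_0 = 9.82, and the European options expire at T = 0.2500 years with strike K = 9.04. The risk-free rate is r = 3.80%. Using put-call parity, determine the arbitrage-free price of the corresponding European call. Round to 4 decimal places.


Answer: Call price = 1.0223

Derivation:
Put-call parity: C - P = S_0 * exp(-qT) - K * exp(-rT).
S_0 * exp(-qT) = 9.8200 * 1.00000000 = 9.82000000
K * exp(-rT) = 9.0400 * 0.99054498 = 8.95452664
C = P + S*exp(-qT) - K*exp(-rT)
C = 0.1568 + 9.82000000 - 8.95452664 = 1.0223


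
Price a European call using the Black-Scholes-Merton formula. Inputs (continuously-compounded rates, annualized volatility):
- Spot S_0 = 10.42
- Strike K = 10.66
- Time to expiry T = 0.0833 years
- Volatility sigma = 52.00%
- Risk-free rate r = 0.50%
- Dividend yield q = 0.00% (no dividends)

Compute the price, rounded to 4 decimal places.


Answer: Price = 0.5195

Derivation:
d1 = (ln(S/K) + (r - q + 0.5*sigma^2) * T) / (sigma * sqrt(T)) = -0.07391155
d2 = d1 - sigma * sqrt(T) = -0.22399259
exp(-rT) = 0.99958359; exp(-qT) = 1.00000000
C = S_0 * exp(-qT) * N(d1) - K * exp(-rT) * N(d2)
N(d1) = 0.47054038; N(d2) = 0.41138153
C = 10.4200 * 1.00000000 * 0.47054038 - 10.6600 * 0.99958359 * 0.41138153 = 0.5195


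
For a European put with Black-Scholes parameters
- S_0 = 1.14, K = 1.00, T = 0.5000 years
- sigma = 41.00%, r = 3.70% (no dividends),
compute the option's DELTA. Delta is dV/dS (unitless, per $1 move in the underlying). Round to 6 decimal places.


d1 = 0.6607249308; d2 = 0.3708111505
phi(d1) = 0.3207102376; exp(-qT) = 1.0000000000; exp(-rT) = 0.9816700746
N(-d1) = 0.2543943663
Delta = -exp(-qT) * N(-d1) = -1.0000000000 * 0.2543943663 = -0.254394

Answer: Delta = -0.254394


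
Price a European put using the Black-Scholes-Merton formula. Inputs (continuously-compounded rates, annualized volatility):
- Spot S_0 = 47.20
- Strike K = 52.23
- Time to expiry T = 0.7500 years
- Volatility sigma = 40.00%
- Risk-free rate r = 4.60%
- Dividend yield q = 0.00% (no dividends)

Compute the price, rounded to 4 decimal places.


Answer: Price = 8.4669

Derivation:
d1 = (ln(S/K) + (r - q + 0.5*sigma^2) * T) / (sigma * sqrt(T)) = -0.01952353
d2 = d1 - sigma * sqrt(T) = -0.36593369
exp(-rT) = 0.96608834; exp(-qT) = 1.00000000
P = K * exp(-rT) * N(-d2) - S_0 * exp(-qT) * N(-d1)
N(-d1) = 0.50778827; N(-d2) = 0.64279272
P = 52.2300 * 0.96608834 * 0.64279272 - 47.2000 * 1.00000000 * 0.50778827 = 8.4669


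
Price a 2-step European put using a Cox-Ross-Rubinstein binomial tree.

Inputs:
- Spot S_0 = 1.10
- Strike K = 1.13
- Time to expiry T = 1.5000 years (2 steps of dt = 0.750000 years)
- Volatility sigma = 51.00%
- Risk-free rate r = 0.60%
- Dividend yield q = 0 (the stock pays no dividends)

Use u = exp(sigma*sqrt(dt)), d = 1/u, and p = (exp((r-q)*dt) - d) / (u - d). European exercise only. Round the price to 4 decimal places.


Answer: Price = V(0,0) = 0.2581

Derivation:
dt = T/N = 0.750000
u = exp(sigma*sqrt(dt)) = 1.555307; d = 1/u = 0.642960
p = (exp((r-q)*dt) - d) / (u - d) = 0.396286
Discount per step: exp(-r*dt) = 0.995510
Stock lattice S(k, i) with i counting down-moves:
  k=0: S(0,0) = 1.1000
  k=1: S(1,0) = 1.7108; S(1,1) = 0.7073
  k=2: S(2,0) = 2.6609; S(2,1) = 1.1000; S(2,2) = 0.4547
Terminal payoffs V(N, i) = max(K - S_T, 0):
  V(2,0) = 0.000000; V(2,1) = 0.030000; V(2,2) = 0.675263
Backward induction: V(k, i) = exp(-r*dt) * [p * V(k+1, i) + (1-p) * V(k+1, i+1)].
  V(1,0) = exp(-r*dt) * [p*0.000000 + (1-p)*0.030000] = 0.018030
  V(1,1) = exp(-r*dt) * [p*0.030000 + (1-p)*0.675263] = 0.417671
  V(0,0) = exp(-r*dt) * [p*0.018030 + (1-p)*0.417671] = 0.258134


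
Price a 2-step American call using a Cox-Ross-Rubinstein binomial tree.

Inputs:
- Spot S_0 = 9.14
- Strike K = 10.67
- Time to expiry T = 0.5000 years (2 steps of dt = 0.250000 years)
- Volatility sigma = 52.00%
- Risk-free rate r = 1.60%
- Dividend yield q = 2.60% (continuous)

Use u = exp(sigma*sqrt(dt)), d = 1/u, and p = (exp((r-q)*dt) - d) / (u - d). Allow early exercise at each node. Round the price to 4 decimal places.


Answer: Price = V(0,0) = 0.8653

Derivation:
dt = T/N = 0.250000
u = exp(sigma*sqrt(dt)) = 1.296930; d = 1/u = 0.771052
p = (exp((r-q)*dt) - d) / (u - d) = 0.430616
Discount per step: exp(-r*dt) = 0.996008
Stock lattice S(k, i) with i counting down-moves:
  k=0: S(0,0) = 9.1400
  k=1: S(1,0) = 11.8539; S(1,1) = 7.0474
  k=2: S(2,0) = 15.3737; S(2,1) = 9.1400; S(2,2) = 5.4339
Terminal payoffs V(N, i) = max(S_T - K, 0):
  V(2,0) = 4.703733; V(2,1) = 0.000000; V(2,2) = 0.000000
Backward induction: V(k, i) = exp(-r*dt) * [p * V(k+1, i) + (1-p) * V(k+1, i+1)]; then take max(V_cont, immediate exercise) for American.
  V(1,0) = exp(-r*dt) * [p*4.703733 + (1-p)*0.000000] = 2.017415; exercise = 1.183941; V(1,0) = max -> 2.017415
  V(1,1) = exp(-r*dt) * [p*0.000000 + (1-p)*0.000000] = 0.000000; exercise = 0.000000; V(1,1) = max -> 0.000000
  V(0,0) = exp(-r*dt) * [p*2.017415 + (1-p)*0.000000] = 0.865263; exercise = 0.000000; V(0,0) = max -> 0.865263


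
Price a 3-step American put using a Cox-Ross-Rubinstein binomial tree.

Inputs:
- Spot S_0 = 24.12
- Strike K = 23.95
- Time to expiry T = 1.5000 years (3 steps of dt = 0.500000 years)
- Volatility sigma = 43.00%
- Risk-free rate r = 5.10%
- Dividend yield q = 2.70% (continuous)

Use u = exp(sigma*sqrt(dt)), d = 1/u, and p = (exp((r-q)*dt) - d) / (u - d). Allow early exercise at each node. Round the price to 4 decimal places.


Answer: Price = V(0,0) = 4.7417

Derivation:
dt = T/N = 0.500000
u = exp(sigma*sqrt(dt)) = 1.355345; d = 1/u = 0.737820
p = (exp((r-q)*dt) - d) / (u - d) = 0.444116
Discount per step: exp(-r*dt) = 0.974822
Stock lattice S(k, i) with i counting down-moves:
  k=0: S(0,0) = 24.1200
  k=1: S(1,0) = 32.6909; S(1,1) = 17.7962
  k=2: S(2,0) = 44.3075; S(2,1) = 24.1200; S(2,2) = 13.1304
  k=3: S(3,0) = 60.0519; S(3,1) = 32.6909; S(3,2) = 17.7962; S(3,3) = 9.6879
Terminal payoffs V(N, i) = max(K - S_T, 0):
  V(3,0) = 0.000000; V(3,1) = 0.000000; V(3,2) = 6.153791; V(3,3) = 14.262139
Backward induction: V(k, i) = exp(-r*dt) * [p * V(k+1, i) + (1-p) * V(k+1, i+1)]; then take max(V_cont, immediate exercise) for American.
  V(2,0) = exp(-r*dt) * [p*0.000000 + (1-p)*0.000000] = 0.000000; exercise = 0.000000; V(2,0) = max -> 0.000000
  V(2,1) = exp(-r*dt) * [p*0.000000 + (1-p)*6.153791] = 3.334668; exercise = 0.000000; V(2,1) = max -> 3.334668
  V(2,2) = exp(-r*dt) * [p*6.153791 + (1-p)*14.262139] = 10.392673; exercise = 10.819608; V(2,2) = max -> 10.819608
  V(1,0) = exp(-r*dt) * [p*0.000000 + (1-p)*3.334668] = 1.807018; exercise = 0.000000; V(1,0) = max -> 1.807018
  V(1,1) = exp(-r*dt) * [p*3.334668 + (1-p)*10.819608] = 7.306711; exercise = 6.153791; V(1,1) = max -> 7.306711
  V(0,0) = exp(-r*dt) * [p*1.807018 + (1-p)*7.306711] = 4.741742; exercise = 0.000000; V(0,0) = max -> 4.741742


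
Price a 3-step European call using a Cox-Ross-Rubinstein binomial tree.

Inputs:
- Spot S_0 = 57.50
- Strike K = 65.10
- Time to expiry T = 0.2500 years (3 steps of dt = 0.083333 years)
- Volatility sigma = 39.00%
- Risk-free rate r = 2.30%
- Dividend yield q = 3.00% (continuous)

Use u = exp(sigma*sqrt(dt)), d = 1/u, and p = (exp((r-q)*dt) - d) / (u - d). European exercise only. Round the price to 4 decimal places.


Answer: Price = V(0,0) = 1.5932

Derivation:
dt = T/N = 0.083333
u = exp(sigma*sqrt(dt)) = 1.119165; d = 1/u = 0.893523
p = (exp((r-q)*dt) - d) / (u - d) = 0.469299
Discount per step: exp(-r*dt) = 0.998085
Stock lattice S(k, i) with i counting down-moves:
  k=0: S(0,0) = 57.5000
  k=1: S(1,0) = 64.3520; S(1,1) = 51.3776
  k=2: S(2,0) = 72.0206; S(2,1) = 57.5000; S(2,2) = 45.9070
  k=3: S(3,0) = 80.6029; S(3,1) = 64.3520; S(3,2) = 51.3776; S(3,3) = 41.0190
Terminal payoffs V(N, i) = max(S_T - K, 0):
  V(3,0) = 15.502918; V(3,1) = 0.000000; V(3,2) = 0.000000; V(3,3) = 0.000000
Backward induction: V(k, i) = exp(-r*dt) * [p * V(k+1, i) + (1-p) * V(k+1, i+1)].
  V(2,0) = exp(-r*dt) * [p*15.502918 + (1-p)*0.000000] = 7.261579
  V(2,1) = exp(-r*dt) * [p*0.000000 + (1-p)*0.000000] = 0.000000
  V(2,2) = exp(-r*dt) * [p*0.000000 + (1-p)*0.000000] = 0.000000
  V(1,0) = exp(-r*dt) * [p*7.261579 + (1-p)*0.000000] = 3.401329
  V(1,1) = exp(-r*dt) * [p*0.000000 + (1-p)*0.000000] = 0.000000
  V(0,0) = exp(-r*dt) * [p*3.401329 + (1-p)*0.000000] = 1.593185


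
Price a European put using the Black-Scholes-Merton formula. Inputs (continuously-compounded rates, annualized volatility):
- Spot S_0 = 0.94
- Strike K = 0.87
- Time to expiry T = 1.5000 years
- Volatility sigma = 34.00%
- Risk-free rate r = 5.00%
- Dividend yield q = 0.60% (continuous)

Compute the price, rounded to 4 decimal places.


d1 = (ln(S/K) + (r - q + 0.5*sigma^2) * T) / (sigma * sqrt(T)) = 0.55254404
d2 = d1 - sigma * sqrt(T) = 0.13613079
exp(-rT) = 0.92774349; exp(-qT) = 0.99104038
P = K * exp(-rT) * N(-d2) - S_0 * exp(-qT) * N(-d1)
N(-d1) = 0.29028783; N(-d2) = 0.44585895
P = 0.8700 * 0.92774349 * 0.44585895 - 0.9400 * 0.99104038 * 0.29028783 = 0.0894

Answer: Price = 0.0894


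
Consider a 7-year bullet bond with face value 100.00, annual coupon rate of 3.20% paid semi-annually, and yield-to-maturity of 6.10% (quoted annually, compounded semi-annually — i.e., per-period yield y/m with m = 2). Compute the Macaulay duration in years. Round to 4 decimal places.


Coupon per period c = face * coupon_rate / m = 1.600000
Periods per year m = 2; per-period yield y/m = 0.030500
Number of cashflows N = 14
Cashflows (t years, CF_t, discount factor 1/(1+y/m)^(m*t), PV):
  t = 0.5000: CF_t = 1.600000, DF = 0.970403, PV = 1.552644
  t = 1.0000: CF_t = 1.600000, DF = 0.941681, PV = 1.506690
  t = 1.5000: CF_t = 1.600000, DF = 0.913810, PV = 1.462096
  t = 2.0000: CF_t = 1.600000, DF = 0.886764, PV = 1.418822
  t = 2.5000: CF_t = 1.600000, DF = 0.860518, PV = 1.376829
  t = 3.0000: CF_t = 1.600000, DF = 0.835049, PV = 1.336079
  t = 3.5000: CF_t = 1.600000, DF = 0.810334, PV = 1.296534
  t = 4.0000: CF_t = 1.600000, DF = 0.786350, PV = 1.258160
  t = 4.5000: CF_t = 1.600000, DF = 0.763076, PV = 1.220922
  t = 5.0000: CF_t = 1.600000, DF = 0.740491, PV = 1.184786
  t = 5.5000: CF_t = 1.600000, DF = 0.718575, PV = 1.149720
  t = 6.0000: CF_t = 1.600000, DF = 0.697307, PV = 1.115691
  t = 6.5000: CF_t = 1.600000, DF = 0.676669, PV = 1.082670
  t = 7.0000: CF_t = 101.600000, DF = 0.656641, PV = 66.714735
Price P = sum_t PV_t = 83.676380
Macaulay numerator sum_t t * PV_t:
  t * PV_t at t = 0.5000: 0.776322
  t * PV_t at t = 1.0000: 1.506690
  t * PV_t at t = 1.5000: 2.193145
  t * PV_t at t = 2.0000: 2.837645
  t * PV_t at t = 2.5000: 3.442072
  t * PV_t at t = 3.0000: 4.008236
  t * PV_t at t = 3.5000: 4.537870
  t * PV_t at t = 4.0000: 5.032642
  t * PV_t at t = 4.5000: 5.494150
  t * PV_t at t = 5.0000: 5.923931
  t * PV_t at t = 5.5000: 6.323459
  t * PV_t at t = 6.0000: 6.694148
  t * PV_t at t = 6.5000: 7.037354
  t * PV_t at t = 7.0000: 467.003142
Macaulay duration D = (sum_t t * PV_t) / P = 522.810806 / 83.676380 = 6.248009

Answer: Macaulay duration = 6.2480 years


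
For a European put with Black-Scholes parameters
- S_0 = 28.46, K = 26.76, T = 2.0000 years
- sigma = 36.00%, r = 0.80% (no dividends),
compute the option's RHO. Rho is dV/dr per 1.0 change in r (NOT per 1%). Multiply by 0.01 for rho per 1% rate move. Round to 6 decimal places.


d1 = 0.4069622606; d2 = -0.1021546218
phi(d1) = 0.3672370693; exp(-qT) = 1.0000000000; exp(-rT) = 0.9841273201
N(-d2) = 0.5406830271
Rho = -K*T*exp(-rT)*N(-d2) = -26.7600 * 2.0000 * 0.9841273201 * 0.5406830271 = -28.478042

Answer: Rho = -28.478042


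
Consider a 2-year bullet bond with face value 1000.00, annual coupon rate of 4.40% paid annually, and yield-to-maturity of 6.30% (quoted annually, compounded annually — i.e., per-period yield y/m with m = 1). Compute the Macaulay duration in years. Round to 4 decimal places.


Answer: Macaulay duration = 1.9571 years

Derivation:
Coupon per period c = face * coupon_rate / m = 44.000000
Periods per year m = 1; per-period yield y/m = 0.063000
Number of cashflows N = 2
Cashflows (t years, CF_t, discount factor 1/(1+y/m)^(m*t), PV):
  t = 1.0000: CF_t = 44.000000, DF = 0.940734, PV = 41.392286
  t = 2.0000: CF_t = 1044.000000, DF = 0.884980, PV = 923.919152
Price P = sum_t PV_t = 965.311438
Macaulay numerator sum_t t * PV_t:
  t * PV_t at t = 1.0000: 41.392286
  t * PV_t at t = 2.0000: 1847.838304
Macaulay duration D = (sum_t t * PV_t) / P = 1889.230590 / 965.311438 = 1.957120


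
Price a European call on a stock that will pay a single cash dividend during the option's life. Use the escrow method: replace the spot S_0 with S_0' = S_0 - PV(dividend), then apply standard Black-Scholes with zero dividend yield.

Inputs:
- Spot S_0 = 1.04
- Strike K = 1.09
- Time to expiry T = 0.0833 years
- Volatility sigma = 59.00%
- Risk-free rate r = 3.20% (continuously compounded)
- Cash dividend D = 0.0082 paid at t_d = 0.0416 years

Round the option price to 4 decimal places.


PV(D) = D * exp(-r * t_d) = 0.0082 * 0.99866969 = 0.00818909
S_0' = S_0 - PV(D) = 1.0400 - 0.00818909 = 1.03181091
d1 = (ln(S_0'/K) + (r + sigma^2/2)*T) / (sigma*sqrt(T)) = -0.22138458
d2 = d1 - sigma*sqrt(T) = -0.39166884
exp(-rT) = 0.99733795
N(d1) = 0.41239650; N(d2) = 0.34765146
C = S_0' * N(d1) - K * exp(-rT) * N(d2) = 1.03181091 * 0.41239650 - 1.0900 * 0.99733795 * 0.34765146 = 0.0476

Answer: Price = 0.0476


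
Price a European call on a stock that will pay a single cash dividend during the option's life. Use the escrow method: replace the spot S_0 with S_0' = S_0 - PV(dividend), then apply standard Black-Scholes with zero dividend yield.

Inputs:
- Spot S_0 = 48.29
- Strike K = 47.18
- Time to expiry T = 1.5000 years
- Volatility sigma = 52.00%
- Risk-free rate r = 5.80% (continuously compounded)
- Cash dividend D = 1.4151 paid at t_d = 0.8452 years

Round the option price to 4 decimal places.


PV(D) = D * exp(-r * t_d) = 1.4151 * 0.95216056 = 1.34740241
S_0' = S_0 - PV(D) = 48.2900 - 1.34740241 = 46.94259759
d1 = (ln(S_0'/K) + (r + sigma^2/2)*T) / (sigma*sqrt(T)) = 0.44711895
d2 = d1 - sigma*sqrt(T) = -0.18974838
exp(-rT) = 0.91667710
N(d1) = 0.67260541; N(d2) = 0.42475315
C = S_0' * N(d1) - K * exp(-rT) * N(d2) = 46.94259759 * 0.67260541 - 47.1800 * 0.91667710 * 0.42475315 = 13.2038

Answer: Price = 13.2038


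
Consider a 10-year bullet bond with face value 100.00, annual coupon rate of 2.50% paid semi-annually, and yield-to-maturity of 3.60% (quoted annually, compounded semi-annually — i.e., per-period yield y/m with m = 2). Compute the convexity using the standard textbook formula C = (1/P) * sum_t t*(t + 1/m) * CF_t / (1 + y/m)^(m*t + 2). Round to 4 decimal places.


Answer: Convexity = 85.8843

Derivation:
Coupon per period c = face * coupon_rate / m = 1.250000
Periods per year m = 2; per-period yield y/m = 0.018000
Number of cashflows N = 20
Cashflows (t years, CF_t, discount factor 1/(1+y/m)^(m*t), PV):
  t = 0.5000: CF_t = 1.250000, DF = 0.982318, PV = 1.227898
  t = 1.0000: CF_t = 1.250000, DF = 0.964949, PV = 1.206186
  t = 1.5000: CF_t = 1.250000, DF = 0.947887, PV = 1.184859
  t = 2.0000: CF_t = 1.250000, DF = 0.931127, PV = 1.163909
  t = 2.5000: CF_t = 1.250000, DF = 0.914663, PV = 1.143329
  t = 3.0000: CF_t = 1.250000, DF = 0.898490, PV = 1.123113
  t = 3.5000: CF_t = 1.250000, DF = 0.882603, PV = 1.103254
  t = 4.0000: CF_t = 1.250000, DF = 0.866997, PV = 1.083747
  t = 4.5000: CF_t = 1.250000, DF = 0.851667, PV = 1.064584
  t = 5.0000: CF_t = 1.250000, DF = 0.836608, PV = 1.045760
  t = 5.5000: CF_t = 1.250000, DF = 0.821816, PV = 1.027270
  t = 6.0000: CF_t = 1.250000, DF = 0.807285, PV = 1.009106
  t = 6.5000: CF_t = 1.250000, DF = 0.793010, PV = 0.991263
  t = 7.0000: CF_t = 1.250000, DF = 0.778989, PV = 0.973736
  t = 7.5000: CF_t = 1.250000, DF = 0.765215, PV = 0.956518
  t = 8.0000: CF_t = 1.250000, DF = 0.751684, PV = 0.939606
  t = 8.5000: CF_t = 1.250000, DF = 0.738393, PV = 0.922992
  t = 9.0000: CF_t = 1.250000, DF = 0.725337, PV = 0.906672
  t = 9.5000: CF_t = 1.250000, DF = 0.712512, PV = 0.890640
  t = 10.0000: CF_t = 101.250000, DF = 0.699914, PV = 70.866253
Price P = sum_t PV_t = 90.830694
Convexity numerator sum_t t*(t + 1/m) * CF_t / (1+y/m)^(m*t + 2):
  t = 0.5000: term = 0.592430
  t = 1.0000: term = 1.745863
  t = 1.5000: term = 3.429986
  t = 2.0000: term = 5.615564
  t = 2.5000: term = 8.274406
  t = 3.0000: term = 11.379340
  t = 3.5000: term = 14.904179
  t = 4.0000: term = 18.823689
  t = 4.5000: term = 23.113567
  t = 5.0000: term = 27.750408
  t = 5.5000: term = 32.711679
  t = 6.0000: term = 37.975695
  t = 6.5000: term = 43.521589
  t = 7.0000: term = 49.329290
  t = 7.5000: term = 55.379501
  t = 8.0000: term = 61.653668
  t = 8.5000: term = 68.133965
  t = 9.0000: term = 74.803267
  t = 9.5000: term = 81.645129
  t = 10.0000: term = 7180.145004
Convexity = (1/P) * sum = 7800.928219 / 90.830694 = 85.884274


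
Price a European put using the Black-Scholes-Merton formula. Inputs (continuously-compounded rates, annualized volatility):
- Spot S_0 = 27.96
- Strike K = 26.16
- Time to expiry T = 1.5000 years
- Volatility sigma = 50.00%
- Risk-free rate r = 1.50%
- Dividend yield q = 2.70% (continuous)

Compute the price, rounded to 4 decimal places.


d1 = (ln(S/K) + (r - q + 0.5*sigma^2) * T) / (sigma * sqrt(T)) = 0.38545724
d2 = d1 - sigma * sqrt(T) = -0.22691519
exp(-rT) = 0.97775124; exp(-qT) = 0.96030916
P = K * exp(-rT) * N(-d2) - S_0 * exp(-qT) * N(-d1)
N(-d1) = 0.34994934; N(-d2) = 0.58975516
P = 26.1600 * 0.97775124 * 0.58975516 - 27.9600 * 0.96030916 * 0.34994934 = 5.6885

Answer: Price = 5.6885


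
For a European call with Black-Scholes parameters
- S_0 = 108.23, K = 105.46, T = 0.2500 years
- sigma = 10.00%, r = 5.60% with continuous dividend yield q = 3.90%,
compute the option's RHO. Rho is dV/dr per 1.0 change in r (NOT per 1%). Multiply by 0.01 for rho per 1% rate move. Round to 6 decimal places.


d1 = 0.6285371641; d2 = 0.5785371641
phi(d1) = 0.3274342470; exp(-qT) = 0.9902973771; exp(-rT) = 0.9860975443
N(d2) = 0.7185492430
Rho = K*T*exp(-rT)*N(d2) = 105.4600 * 0.2500 * 0.9860975443 * 0.7185492430 = 18.681175

Answer: Rho = 18.681175


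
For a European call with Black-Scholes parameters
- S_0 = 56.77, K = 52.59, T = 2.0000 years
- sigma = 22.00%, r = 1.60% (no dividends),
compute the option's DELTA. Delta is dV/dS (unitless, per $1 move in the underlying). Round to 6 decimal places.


d1 = 0.5042379407; d2 = 0.1931109570
phi(d1) = 0.3513169457; exp(-qT) = 1.0000000000; exp(-rT) = 0.9685065821
N(d1) = 0.6929529091
Delta = exp(-qT) * N(d1) = 1.0000000000 * 0.6929529091 = 0.692953

Answer: Delta = 0.692953


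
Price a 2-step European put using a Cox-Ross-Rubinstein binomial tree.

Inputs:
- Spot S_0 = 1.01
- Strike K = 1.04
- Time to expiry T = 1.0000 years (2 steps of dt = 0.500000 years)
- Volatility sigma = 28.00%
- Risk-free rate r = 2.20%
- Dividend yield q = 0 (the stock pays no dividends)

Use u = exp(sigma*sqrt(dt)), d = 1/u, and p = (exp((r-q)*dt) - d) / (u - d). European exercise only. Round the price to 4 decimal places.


Answer: Price = V(0,0) = 0.1105

Derivation:
dt = T/N = 0.500000
u = exp(sigma*sqrt(dt)) = 1.218950; d = 1/u = 0.820378
p = (exp((r-q)*dt) - d) / (u - d) = 0.478414
Discount per step: exp(-r*dt) = 0.989060
Stock lattice S(k, i) with i counting down-moves:
  k=0: S(0,0) = 1.0100
  k=1: S(1,0) = 1.2311; S(1,1) = 0.8286
  k=2: S(2,0) = 1.5007; S(2,1) = 1.0100; S(2,2) = 0.6798
Terminal payoffs V(N, i) = max(K - S_T, 0):
  V(2,0) = 0.000000; V(2,1) = 0.030000; V(2,2) = 0.360250
Backward induction: V(k, i) = exp(-r*dt) * [p * V(k+1, i) + (1-p) * V(k+1, i+1)].
  V(1,0) = exp(-r*dt) * [p*0.000000 + (1-p)*0.030000] = 0.015476
  V(1,1) = exp(-r*dt) * [p*0.030000 + (1-p)*0.360250] = 0.200041
  V(0,0) = exp(-r*dt) * [p*0.015476 + (1-p)*0.200041] = 0.110520
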